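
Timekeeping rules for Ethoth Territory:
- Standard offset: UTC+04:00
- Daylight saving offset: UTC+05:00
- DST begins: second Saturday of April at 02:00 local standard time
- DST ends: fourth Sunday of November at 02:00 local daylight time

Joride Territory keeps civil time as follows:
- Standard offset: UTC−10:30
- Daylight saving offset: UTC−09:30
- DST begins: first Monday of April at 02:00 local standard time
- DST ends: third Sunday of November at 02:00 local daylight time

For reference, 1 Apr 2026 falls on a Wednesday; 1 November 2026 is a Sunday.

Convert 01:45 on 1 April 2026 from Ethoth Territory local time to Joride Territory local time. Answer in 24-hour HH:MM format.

1 April 2026 is a Wednesday, so the first Saturday is April 4 and the second is April 11.
1 November 2026 is a Sunday, so the first Sunday is November 1 and the fourth is November 22.
1 April 2026 does not fall between 11 April and 22 November, so daylight saving is not in effect and Ethoth Territory is at UTC+04:00.
01:45 Ethoth Territory − 4h = 21:45 UTC (rolling into the previous day, 31 March 2026).
1 April 2026 is a Wednesday, so the first Monday is April 6.
1 November 2026 is a Sunday, so the first Sunday is November 1 and the third is November 15.
At the standard offset (UTC−10:30), 21:45 UTC − 10h30m = 11:15 Joride Territory standard time.
The standard-time date in Joride Territory, 31 March 2026, is outside the daylight-saving period (6 April – 15 November), so Joride Territory is on standard time, UTC−10:30.
21:45 UTC − 10h30m = 11:15 Joride Territory.

11:15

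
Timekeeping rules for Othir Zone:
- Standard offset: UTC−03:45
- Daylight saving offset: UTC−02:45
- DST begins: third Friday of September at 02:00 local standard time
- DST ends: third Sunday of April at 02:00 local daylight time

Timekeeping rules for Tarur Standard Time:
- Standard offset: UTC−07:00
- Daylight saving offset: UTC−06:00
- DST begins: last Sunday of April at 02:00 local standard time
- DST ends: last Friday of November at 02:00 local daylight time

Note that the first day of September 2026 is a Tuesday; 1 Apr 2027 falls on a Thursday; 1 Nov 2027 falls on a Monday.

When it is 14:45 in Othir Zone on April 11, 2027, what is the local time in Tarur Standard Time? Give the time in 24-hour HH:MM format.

10:30

1 September 2026 is a Tuesday, so the first Friday is September 4 and the third is September 18.
1 April 2027 is a Thursday, so the first Sunday is April 4 and the third is April 18.
April 11, 2027 lies within the daylight-saving period (18 September 2026 – 18 April 2027), so Othir Zone is on daylight time, UTC−02:45.
14:45 Othir Zone + 2h45m = 17:30 UTC.
1 April 2027 is a Thursday, so Sundays fall on 4, 11, 18, 25; the last is April 25.
1 November 2027 is a Monday, so Fridays fall on 5, 12, 19, 26; the last is November 26.
At the standard offset (UTC−07:00), 17:30 UTC − 7h = 10:30 Tarur Standard Time standard time.
The standard-time date in Tarur Standard Time, April 11, 2027, does not fall between 25 April and 26 November, so daylight saving is not in effect and Tarur Standard Time is at UTC−07:00.
17:30 UTC − 7h = 10:30 Tarur Standard Time.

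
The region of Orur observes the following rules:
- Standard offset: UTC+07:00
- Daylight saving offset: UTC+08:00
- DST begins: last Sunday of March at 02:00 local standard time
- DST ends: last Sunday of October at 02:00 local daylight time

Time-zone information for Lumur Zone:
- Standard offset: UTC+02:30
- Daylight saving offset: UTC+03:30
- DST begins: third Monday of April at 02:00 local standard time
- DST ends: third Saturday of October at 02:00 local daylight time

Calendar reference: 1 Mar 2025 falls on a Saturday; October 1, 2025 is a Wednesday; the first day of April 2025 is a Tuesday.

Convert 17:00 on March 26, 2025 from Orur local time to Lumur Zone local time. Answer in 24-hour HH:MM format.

1 March 2025 is a Saturday, so Sundays fall on 2, 9, 16, 23, 30; the last is March 30.
1 October 2025 is a Wednesday, so Sundays fall on 5, 12, 19, 26; the last is October 26.
March 26, 2025 does not fall between 30 March and 26 October, so daylight saving is not in effect and Orur is at UTC+07:00.
17:00 Orur − 7h = 10:00 UTC.
1 April 2025 is a Tuesday, so the first Monday is April 7 and the third is April 21.
1 October 2025 is a Wednesday, so the first Saturday is October 4 and the third is October 18.
At the standard offset (UTC+02:30), 10:00 UTC + 2h30m = 12:30 Lumur Zone standard time.
The standard-time date in Lumur Zone, March 26, 2025, is outside the daylight-saving period (21 April – 18 October), so Lumur Zone is on standard time, UTC+02:30.
10:00 UTC + 2h30m = 12:30 Lumur Zone.

12:30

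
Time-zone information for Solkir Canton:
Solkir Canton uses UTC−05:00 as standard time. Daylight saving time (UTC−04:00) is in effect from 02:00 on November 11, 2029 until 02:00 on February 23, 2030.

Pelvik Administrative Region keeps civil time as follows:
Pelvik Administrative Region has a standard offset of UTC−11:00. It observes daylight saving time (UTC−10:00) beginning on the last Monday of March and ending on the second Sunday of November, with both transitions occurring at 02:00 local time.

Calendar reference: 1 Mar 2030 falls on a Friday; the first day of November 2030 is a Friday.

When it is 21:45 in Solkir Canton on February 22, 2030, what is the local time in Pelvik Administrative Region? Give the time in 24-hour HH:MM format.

14:45

February 22, 2030 lies within the daylight-saving period (11 November 2029 – 23 February 2030), so Solkir Canton is on daylight time, UTC−04:00.
21:45 Solkir Canton + 4h = 01:45 UTC (rolling into the next day, 23 February 2030).
1 March 2030 is a Friday, so Mondays fall on 4, 11, 18, 25; the last is March 25.
1 November 2030 is a Friday, so the first Sunday is November 3 and the second is November 10.
At the standard offset (UTC−11:00), 01:45 UTC − 11h = 14:45 Pelvik Administrative Region standard time (rolling into the previous day, 22 February 2030).
The standard-time date in Pelvik Administrative Region, February 22, 2030, does not fall between 25 March and 10 November, so daylight saving is not in effect and Pelvik Administrative Region is at UTC−11:00.
01:45 UTC − 11h = 14:45 Pelvik Administrative Region (rolling into the previous day, 22 February 2030).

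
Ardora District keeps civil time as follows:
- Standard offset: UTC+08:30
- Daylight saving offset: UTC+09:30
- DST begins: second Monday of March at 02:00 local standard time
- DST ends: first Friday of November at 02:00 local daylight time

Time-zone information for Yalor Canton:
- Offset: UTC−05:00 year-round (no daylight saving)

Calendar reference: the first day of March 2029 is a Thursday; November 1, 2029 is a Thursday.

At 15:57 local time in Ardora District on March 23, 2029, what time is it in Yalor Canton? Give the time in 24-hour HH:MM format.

1 March 2029 is a Thursday, so the first Monday is March 5 and the second is March 12.
1 November 2029 is a Thursday, so the first Friday is November 2.
March 23, 2029 lies within the daylight-saving period (12 March – 2 November), so Ardora District is on daylight time, UTC+09:30.
15:57 Ardora District − 9h30m = 06:27 UTC.
Yalor Canton stays on UTC−05:00 all year.
06:27 UTC − 5h = 01:27 Yalor Canton.

01:27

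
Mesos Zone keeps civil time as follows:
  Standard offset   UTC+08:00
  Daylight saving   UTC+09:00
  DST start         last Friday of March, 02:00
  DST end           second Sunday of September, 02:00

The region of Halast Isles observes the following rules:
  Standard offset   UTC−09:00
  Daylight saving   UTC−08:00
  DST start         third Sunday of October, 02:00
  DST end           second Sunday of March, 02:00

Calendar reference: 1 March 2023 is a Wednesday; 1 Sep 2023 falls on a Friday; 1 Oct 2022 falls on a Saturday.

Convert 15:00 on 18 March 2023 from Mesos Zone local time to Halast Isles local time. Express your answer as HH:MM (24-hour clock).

22:00

1 March 2023 is a Wednesday, so Fridays fall on 3, 10, 17, 24, 31; the last is March 31.
1 September 2023 is a Friday, so the first Sunday is September 3 and the second is September 10.
18 March 2023 does not fall between 31 March and 10 September, so daylight saving is not in effect and Mesos Zone is at UTC+08:00.
15:00 Mesos Zone − 8h = 07:00 UTC.
1 October 2022 is a Saturday, so the first Sunday is October 2 and the third is October 16.
1 March 2023 is a Wednesday, so the first Sunday is March 5 and the second is March 12.
At the standard offset (UTC−09:00), 07:00 UTC − 9h = 22:00 Halast Isles standard time (rolling into the previous day, 17 March 2023).
Daylight saving runs 16 October 2022 – 12 March 2023; the standard-time date in Halast Isles, 17 March 2023, is outside that window, so Halast Isles is on standard time at UTC−09:00.
07:00 UTC − 9h = 22:00 Halast Isles (rolling into the previous day, 17 March 2023).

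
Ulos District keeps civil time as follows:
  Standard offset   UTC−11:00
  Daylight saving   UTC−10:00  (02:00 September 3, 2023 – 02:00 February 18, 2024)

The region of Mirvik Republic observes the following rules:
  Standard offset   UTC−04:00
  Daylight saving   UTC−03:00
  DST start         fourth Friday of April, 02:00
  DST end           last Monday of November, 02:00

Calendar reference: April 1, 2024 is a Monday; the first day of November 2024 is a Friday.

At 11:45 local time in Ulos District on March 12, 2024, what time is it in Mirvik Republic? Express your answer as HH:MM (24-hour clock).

18:45

March 12, 2024 does not fall between 3 September 2023 and 18 February 2024, so daylight saving is not in effect and Ulos District is at UTC−11:00.
11:45 Ulos District + 11h = 22:45 UTC.
1 April 2024 is a Monday, so the first Friday is April 5 and the fourth is April 26.
1 November 2024 is a Friday, so Mondays fall on 4, 11, 18, 25; the last is November 25.
At the standard offset (UTC−04:00), 22:45 UTC − 4h = 18:45 Mirvik Republic standard time.
The standard-time date in Mirvik Republic, March 12, 2024, is outside the daylight-saving period (26 April – 25 November), so Mirvik Republic is on standard time, UTC−04:00.
22:45 UTC − 4h = 18:45 Mirvik Republic.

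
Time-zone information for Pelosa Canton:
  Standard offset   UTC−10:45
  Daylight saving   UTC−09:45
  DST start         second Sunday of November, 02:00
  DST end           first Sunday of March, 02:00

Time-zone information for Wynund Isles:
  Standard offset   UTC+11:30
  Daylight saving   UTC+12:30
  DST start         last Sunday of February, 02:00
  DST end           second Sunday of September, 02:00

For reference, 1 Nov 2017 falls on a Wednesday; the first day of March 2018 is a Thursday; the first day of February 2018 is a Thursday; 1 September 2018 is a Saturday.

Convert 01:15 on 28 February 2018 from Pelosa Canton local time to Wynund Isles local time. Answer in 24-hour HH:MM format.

1 November 2017 is a Wednesday, so the first Sunday is November 5 and the second is November 12.
1 March 2018 is a Thursday, so the first Sunday is March 4.
Daylight saving runs 12 November 2017 – 4 March 2018; 28 February 2018 is inside that window, so Pelosa Canton is at UTC−09:45.
01:15 Pelosa Canton + 9h45m = 11:00 UTC.
1 February 2018 is a Thursday, so Sundays fall on 4, 11, 18, 25; the last is February 25.
1 September 2018 is a Saturday, so the first Sunday is September 2 and the second is September 9.
At the standard offset (UTC+11:30), 11:00 UTC + 11h30m = 22:30 Wynund Isles standard time.
Daylight saving runs 25 February – 9 September; the standard-time date in Wynund Isles, 28 February 2018, is inside that window, so Wynund Isles is at UTC+12:30.
11:00 UTC + 12h30m = 23:30 Wynund Isles.

23:30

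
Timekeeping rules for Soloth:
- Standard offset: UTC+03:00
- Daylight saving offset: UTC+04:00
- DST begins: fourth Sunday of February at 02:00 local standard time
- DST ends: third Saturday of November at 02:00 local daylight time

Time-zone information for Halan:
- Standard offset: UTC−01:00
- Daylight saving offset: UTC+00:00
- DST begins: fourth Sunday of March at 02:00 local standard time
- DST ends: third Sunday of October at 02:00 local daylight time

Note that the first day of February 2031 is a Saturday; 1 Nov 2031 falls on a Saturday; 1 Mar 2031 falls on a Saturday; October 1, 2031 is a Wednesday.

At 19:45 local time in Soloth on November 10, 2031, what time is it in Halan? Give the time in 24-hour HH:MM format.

14:45

1 February 2031 is a Saturday, so the first Sunday is February 2 and the fourth is February 23.
1 November 2031 is a Saturday, so the first Saturday is November 1 and the third is November 15.
November 10, 2031 falls between 23 February and 15 November, so daylight saving is in effect and Soloth is at UTC+04:00.
19:45 Soloth − 4h = 15:45 UTC.
1 March 2031 is a Saturday, so the first Sunday is March 2 and the fourth is March 23.
1 October 2031 is a Wednesday, so the first Sunday is October 5 and the third is October 19.
At the standard offset (UTC−01:00), 15:45 UTC − 1h = 14:45 Halan standard time.
The standard-time date in Halan, November 10, 2031, is outside the daylight-saving period (23 March – 19 October), so Halan is on standard time, UTC−01:00.
15:45 UTC − 1h = 14:45 Halan.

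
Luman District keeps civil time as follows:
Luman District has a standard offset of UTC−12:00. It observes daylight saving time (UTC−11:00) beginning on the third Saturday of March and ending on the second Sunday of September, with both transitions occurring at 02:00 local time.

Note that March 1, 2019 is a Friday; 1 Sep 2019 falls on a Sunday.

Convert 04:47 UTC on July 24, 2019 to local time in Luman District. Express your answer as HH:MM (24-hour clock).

1 March 2019 is a Friday, so the first Saturday is March 2 and the third is March 16.
1 September 2019 is a Sunday, so the first Sunday is September 1 and the second is September 8.
At the standard offset (UTC−12:00), 04:47 UTC − 12h = 16:47 Luman District standard time (rolling into the previous day, 23 July 2019).
Daylight saving runs 16 March – 8 September; the standard-time date in Luman District, July 23, 2019, is inside that window, so Luman District is at UTC−11:00.
04:47 UTC − 11h = 17:47 local (rolling into the previous day, 23 July 2019).

17:47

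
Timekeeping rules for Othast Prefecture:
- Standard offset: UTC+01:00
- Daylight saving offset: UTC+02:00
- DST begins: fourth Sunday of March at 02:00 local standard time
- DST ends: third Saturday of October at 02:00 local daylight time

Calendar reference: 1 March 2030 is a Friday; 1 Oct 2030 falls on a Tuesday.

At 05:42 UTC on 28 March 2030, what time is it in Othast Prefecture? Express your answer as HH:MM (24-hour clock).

1 March 2030 is a Friday, so the first Sunday is March 3 and the fourth is March 24.
1 October 2030 is a Tuesday, so the first Saturday is October 5 and the third is October 19.
At the standard offset (UTC+01:00), 05:42 UTC + 1h = 06:42 Othast Prefecture standard time.
The standard-time date in Othast Prefecture, 28 March 2030, lies within the daylight-saving period (24 March – 19 October), so Othast Prefecture is on daylight time, UTC+02:00.
05:42 UTC + 2h = 07:42 local.

07:42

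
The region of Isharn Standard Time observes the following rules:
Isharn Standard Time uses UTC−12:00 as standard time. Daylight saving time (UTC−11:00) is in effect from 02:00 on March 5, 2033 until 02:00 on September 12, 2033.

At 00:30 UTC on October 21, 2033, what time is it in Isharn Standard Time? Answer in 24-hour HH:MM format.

12:30

At the standard offset (UTC−12:00), 00:30 UTC − 12h = 12:30 Isharn Standard Time standard time (rolling into the previous day, 20 October 2033).
The standard-time date in Isharn Standard Time, October 20, 2033, is outside the daylight-saving period (5 March – 12 September), so Isharn Standard Time is on standard time, UTC−12:00.
00:30 UTC − 12h = 12:30 local (rolling into the previous day, 20 October 2033).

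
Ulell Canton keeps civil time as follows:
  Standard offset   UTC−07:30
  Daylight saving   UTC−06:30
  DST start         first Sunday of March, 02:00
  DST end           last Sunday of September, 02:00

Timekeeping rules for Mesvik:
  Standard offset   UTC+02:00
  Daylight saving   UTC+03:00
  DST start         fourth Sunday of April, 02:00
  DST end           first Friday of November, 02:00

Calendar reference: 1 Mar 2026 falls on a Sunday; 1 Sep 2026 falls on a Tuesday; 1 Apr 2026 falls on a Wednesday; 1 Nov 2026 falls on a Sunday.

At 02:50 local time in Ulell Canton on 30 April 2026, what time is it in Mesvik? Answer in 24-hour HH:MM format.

1 March 2026 is a Sunday, so the first Sunday is March 1.
1 September 2026 is a Tuesday, so Sundays fall on 6, 13, 20, 27; the last is September 27.
Daylight saving runs 1 March – 27 September; 30 April 2026 is inside that window, so Ulell Canton is at UTC−06:30.
02:50 Ulell Canton + 6h30m = 09:20 UTC.
1 April 2026 is a Wednesday, so the first Sunday is April 5 and the fourth is April 26.
1 November 2026 is a Sunday, so the first Friday is November 6.
At the standard offset (UTC+02:00), 09:20 UTC + 2h = 11:20 Mesvik standard time.
The standard-time date in Mesvik, 30 April 2026, falls between 26 April and 6 November, so daylight saving is in effect and Mesvik is at UTC+03:00.
09:20 UTC + 3h = 12:20 Mesvik.

12:20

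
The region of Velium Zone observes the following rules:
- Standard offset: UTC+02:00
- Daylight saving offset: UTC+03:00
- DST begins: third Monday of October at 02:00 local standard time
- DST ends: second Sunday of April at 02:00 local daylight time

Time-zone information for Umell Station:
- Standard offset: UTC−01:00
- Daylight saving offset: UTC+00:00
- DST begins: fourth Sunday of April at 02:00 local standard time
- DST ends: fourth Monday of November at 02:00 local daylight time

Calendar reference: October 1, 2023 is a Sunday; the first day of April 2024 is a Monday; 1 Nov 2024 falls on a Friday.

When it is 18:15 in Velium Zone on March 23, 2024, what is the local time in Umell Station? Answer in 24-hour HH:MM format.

14:15

1 October 2023 is a Sunday, so the first Monday is October 2 and the third is October 16.
1 April 2024 is a Monday, so the first Sunday is April 7 and the second is April 14.
Daylight saving runs 16 October 2023 – 14 April 2024; March 23, 2024 is inside that window, so Velium Zone is at UTC+03:00.
18:15 Velium Zone − 3h = 15:15 UTC.
1 April 2024 is a Monday, so the first Sunday is April 7 and the fourth is April 28.
1 November 2024 is a Friday, so the first Monday is November 4 and the fourth is November 25.
At the standard offset (UTC−01:00), 15:15 UTC − 1h = 14:15 Umell Station standard time.
The standard-time date in Umell Station, March 23, 2024, is outside the daylight-saving period (28 April – 25 November), so Umell Station is on standard time, UTC−01:00.
15:15 UTC − 1h = 14:15 Umell Station.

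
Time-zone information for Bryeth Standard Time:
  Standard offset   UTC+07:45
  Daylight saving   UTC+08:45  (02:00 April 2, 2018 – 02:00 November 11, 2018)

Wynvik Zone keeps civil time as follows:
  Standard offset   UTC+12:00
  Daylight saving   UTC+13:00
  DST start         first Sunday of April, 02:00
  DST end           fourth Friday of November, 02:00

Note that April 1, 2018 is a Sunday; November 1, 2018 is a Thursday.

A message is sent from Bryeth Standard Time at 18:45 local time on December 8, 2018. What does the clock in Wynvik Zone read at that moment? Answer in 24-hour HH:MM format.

December 8, 2018 does not fall between 2 April and 11 November, so daylight saving is not in effect and Bryeth Standard Time is at UTC+07:45.
18:45 Bryeth Standard Time − 7h45m = 11:00 UTC.
1 April 2018 is a Sunday, so the first Sunday is April 1.
1 November 2018 is a Thursday, so the first Friday is November 2 and the fourth is November 23.
At the standard offset (UTC+12:00), 11:00 UTC + 12h = 23:00 Wynvik Zone standard time.
Daylight saving runs 1 April – 23 November; the standard-time date in Wynvik Zone, December 8, 2018, is outside that window, so Wynvik Zone is on standard time at UTC+12:00.
11:00 UTC + 12h = 23:00 Wynvik Zone.

23:00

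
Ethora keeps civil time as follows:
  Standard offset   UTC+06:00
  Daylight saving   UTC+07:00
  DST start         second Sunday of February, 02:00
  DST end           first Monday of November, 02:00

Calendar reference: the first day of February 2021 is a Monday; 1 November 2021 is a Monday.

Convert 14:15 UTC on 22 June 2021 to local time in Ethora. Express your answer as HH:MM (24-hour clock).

21:15

1 February 2021 is a Monday, so the first Sunday is February 7 and the second is February 14.
1 November 2021 is a Monday, so the first Monday is November 1.
At the standard offset (UTC+06:00), 14:15 UTC + 6h = 20:15 Ethora standard time.
The standard-time date in Ethora, 22 June 2021, lies within the daylight-saving period (14 February – 1 November), so Ethora is on daylight time, UTC+07:00.
14:15 UTC + 7h = 21:15 local.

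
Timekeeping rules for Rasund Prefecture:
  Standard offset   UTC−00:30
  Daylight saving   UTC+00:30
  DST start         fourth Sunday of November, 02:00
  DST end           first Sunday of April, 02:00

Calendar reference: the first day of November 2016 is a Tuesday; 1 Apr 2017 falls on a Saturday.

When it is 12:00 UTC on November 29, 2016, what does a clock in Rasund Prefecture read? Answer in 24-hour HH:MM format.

12:30

1 November 2016 is a Tuesday, so the first Sunday is November 6 and the fourth is November 27.
1 April 2017 is a Saturday, so the first Sunday is April 2.
At the standard offset (UTC−00:30), 12:00 UTC − 0h30m = 11:30 Rasund Prefecture standard time.
Daylight saving runs 27 November 2016 – 2 April 2017; the standard-time date in Rasund Prefecture, November 29, 2016, is inside that window, so Rasund Prefecture is at UTC+00:30.
12:00 UTC + 0h30m = 12:30 local.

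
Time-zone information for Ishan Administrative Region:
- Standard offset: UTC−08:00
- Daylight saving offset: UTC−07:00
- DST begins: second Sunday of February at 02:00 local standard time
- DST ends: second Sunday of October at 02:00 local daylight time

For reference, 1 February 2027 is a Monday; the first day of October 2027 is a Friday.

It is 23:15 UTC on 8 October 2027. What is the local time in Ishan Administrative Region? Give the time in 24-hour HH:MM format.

16:15

1 February 2027 is a Monday, so the first Sunday is February 7 and the second is February 14.
1 October 2027 is a Friday, so the first Sunday is October 3 and the second is October 10.
At the standard offset (UTC−08:00), 23:15 UTC − 8h = 15:15 Ishan Administrative Region standard time.
The standard-time date in Ishan Administrative Region, 8 October 2027, falls between 14 February and 10 October, so daylight saving is in effect and Ishan Administrative Region is at UTC−07:00.
23:15 UTC − 7h = 16:15 local.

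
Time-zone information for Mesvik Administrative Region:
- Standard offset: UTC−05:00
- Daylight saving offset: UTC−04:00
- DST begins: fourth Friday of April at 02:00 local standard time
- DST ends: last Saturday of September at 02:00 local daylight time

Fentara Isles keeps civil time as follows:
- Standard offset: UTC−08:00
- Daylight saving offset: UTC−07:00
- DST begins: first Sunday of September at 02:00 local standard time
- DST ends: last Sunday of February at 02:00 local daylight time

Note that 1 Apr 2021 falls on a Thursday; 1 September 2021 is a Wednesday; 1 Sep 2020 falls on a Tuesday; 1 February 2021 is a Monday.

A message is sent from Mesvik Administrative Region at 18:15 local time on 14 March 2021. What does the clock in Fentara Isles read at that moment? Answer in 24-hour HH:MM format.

15:15

1 April 2021 is a Thursday, so the first Friday is April 2 and the fourth is April 23.
1 September 2021 is a Wednesday, so Saturdays fall on 4, 11, 18, 25; the last is September 25.
14 March 2021 is outside the daylight-saving period (23 April – 25 September), so Mesvik Administrative Region is on standard time, UTC−05:00.
18:15 Mesvik Administrative Region + 5h = 23:15 UTC.
1 September 2020 is a Tuesday, so the first Sunday is September 6.
1 February 2021 is a Monday, so Sundays fall on 7, 14, 21, 28; the last is February 28.
At the standard offset (UTC−08:00), 23:15 UTC − 8h = 15:15 Fentara Isles standard time.
The standard-time date in Fentara Isles, 14 March 2021, is outside the daylight-saving period (6 September 2020 – 28 February 2021), so Fentara Isles is on standard time, UTC−08:00.
23:15 UTC − 8h = 15:15 Fentara Isles.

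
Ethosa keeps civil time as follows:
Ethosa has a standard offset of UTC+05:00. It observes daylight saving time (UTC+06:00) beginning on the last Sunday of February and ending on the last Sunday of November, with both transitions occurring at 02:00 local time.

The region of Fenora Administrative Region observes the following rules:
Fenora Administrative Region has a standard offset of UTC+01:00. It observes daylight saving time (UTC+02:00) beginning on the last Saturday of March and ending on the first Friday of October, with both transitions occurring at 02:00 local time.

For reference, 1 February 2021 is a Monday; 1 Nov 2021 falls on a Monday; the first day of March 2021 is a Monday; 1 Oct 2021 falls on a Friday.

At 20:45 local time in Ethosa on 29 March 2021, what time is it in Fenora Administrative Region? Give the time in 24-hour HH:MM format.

16:45

1 February 2021 is a Monday, so Sundays fall on 7, 14, 21, 28; the last is February 28.
1 November 2021 is a Monday, so Sundays fall on 7, 14, 21, 28; the last is November 28.
29 March 2021 lies within the daylight-saving period (28 February – 28 November), so Ethosa is on daylight time, UTC+06:00.
20:45 Ethosa − 6h = 14:45 UTC.
1 March 2021 is a Monday, so Saturdays fall on 6, 13, 20, 27; the last is March 27.
1 October 2021 is a Friday, so the first Friday is October 1.
At the standard offset (UTC+01:00), 14:45 UTC + 1h = 15:45 Fenora Administrative Region standard time.
The standard-time date in Fenora Administrative Region, 29 March 2021, falls between 27 March and 1 October, so daylight saving is in effect and Fenora Administrative Region is at UTC+02:00.
14:45 UTC + 2h = 16:45 Fenora Administrative Region.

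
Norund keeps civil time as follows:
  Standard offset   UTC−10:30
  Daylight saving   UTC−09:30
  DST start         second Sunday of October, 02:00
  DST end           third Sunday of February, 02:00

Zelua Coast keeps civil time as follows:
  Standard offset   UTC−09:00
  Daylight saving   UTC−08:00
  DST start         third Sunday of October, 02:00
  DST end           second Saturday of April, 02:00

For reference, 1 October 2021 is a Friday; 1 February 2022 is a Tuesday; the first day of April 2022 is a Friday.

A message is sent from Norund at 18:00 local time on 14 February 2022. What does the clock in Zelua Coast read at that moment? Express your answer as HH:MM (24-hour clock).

1 October 2021 is a Friday, so the first Sunday is October 3 and the second is October 10.
1 February 2022 is a Tuesday, so the first Sunday is February 6 and the third is February 20.
Daylight saving runs 10 October 2021 – 20 February 2022; 14 February 2022 is inside that window, so Norund is at UTC−09:30.
18:00 Norund + 9h30m = 03:30 UTC (rolling into the next day, 15 February 2022).
1 October 2021 is a Friday, so the first Sunday is October 3 and the third is October 17.
1 April 2022 is a Friday, so the first Saturday is April 2 and the second is April 9.
At the standard offset (UTC−09:00), 03:30 UTC − 9h = 18:30 Zelua Coast standard time (rolling into the previous day, 14 February 2022).
Daylight saving runs 17 October 2021 – 9 April 2022; the standard-time date in Zelua Coast, 14 February 2022, is inside that window, so Zelua Coast is at UTC−08:00.
03:30 UTC − 8h = 19:30 Zelua Coast (rolling into the previous day, 14 February 2022).

19:30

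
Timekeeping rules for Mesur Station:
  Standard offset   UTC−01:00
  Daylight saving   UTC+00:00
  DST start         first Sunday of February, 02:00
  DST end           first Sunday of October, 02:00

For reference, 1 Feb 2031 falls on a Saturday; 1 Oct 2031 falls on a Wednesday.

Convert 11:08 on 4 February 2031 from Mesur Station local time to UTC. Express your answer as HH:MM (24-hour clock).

11:08

1 February 2031 is a Saturday, so the first Sunday is February 2.
1 October 2031 is a Wednesday, so the first Sunday is October 5.
Daylight saving runs 2 February – 5 October; 4 February 2031 is inside that window, so Mesur Station is at UTC+00:00.
11:08 local − 0h = 11:08 UTC.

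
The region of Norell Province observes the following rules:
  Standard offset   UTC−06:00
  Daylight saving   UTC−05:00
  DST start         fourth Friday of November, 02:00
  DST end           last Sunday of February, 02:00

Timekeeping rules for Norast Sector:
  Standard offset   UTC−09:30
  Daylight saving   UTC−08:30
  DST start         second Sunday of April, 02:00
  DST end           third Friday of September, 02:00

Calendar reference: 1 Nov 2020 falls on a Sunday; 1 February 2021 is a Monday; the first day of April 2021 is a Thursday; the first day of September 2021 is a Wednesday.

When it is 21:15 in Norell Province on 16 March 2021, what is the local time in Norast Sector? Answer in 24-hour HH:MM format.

1 November 2020 is a Sunday, so the first Friday is November 6 and the fourth is November 27.
1 February 2021 is a Monday, so Sundays fall on 7, 14, 21, 28; the last is February 28.
Daylight saving runs 27 November 2020 – 28 February 2021; 16 March 2021 is outside that window, so Norell Province is on standard time at UTC−06:00.
21:15 Norell Province + 6h = 03:15 UTC (rolling into the next day, 17 March 2021).
1 April 2021 is a Thursday, so the first Sunday is April 4 and the second is April 11.
1 September 2021 is a Wednesday, so the first Friday is September 3 and the third is September 17.
At the standard offset (UTC−09:30), 03:15 UTC − 9h30m = 17:45 Norast Sector standard time (rolling into the previous day, 16 March 2021).
The standard-time date in Norast Sector, 16 March 2021, is outside the daylight-saving period (11 April – 17 September), so Norast Sector is on standard time, UTC−09:30.
03:15 UTC − 9h30m = 17:45 Norast Sector (rolling into the previous day, 16 March 2021).

17:45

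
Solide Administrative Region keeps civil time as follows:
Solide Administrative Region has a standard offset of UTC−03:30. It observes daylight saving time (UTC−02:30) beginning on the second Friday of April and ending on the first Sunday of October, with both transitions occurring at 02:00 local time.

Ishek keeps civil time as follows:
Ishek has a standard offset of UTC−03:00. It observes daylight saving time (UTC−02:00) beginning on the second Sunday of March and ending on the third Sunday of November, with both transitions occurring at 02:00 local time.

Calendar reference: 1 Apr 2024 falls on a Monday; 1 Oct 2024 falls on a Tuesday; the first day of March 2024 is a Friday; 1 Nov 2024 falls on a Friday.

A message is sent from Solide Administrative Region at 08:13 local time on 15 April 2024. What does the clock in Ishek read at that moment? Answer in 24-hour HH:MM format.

08:43

1 April 2024 is a Monday, so the first Friday is April 5 and the second is April 12.
1 October 2024 is a Tuesday, so the first Sunday is October 6.
15 April 2024 lies within the daylight-saving period (12 April – 6 October), so Solide Administrative Region is on daylight time, UTC−02:30.
08:13 Solide Administrative Region + 2h30m = 10:43 UTC.
1 March 2024 is a Friday, so the first Sunday is March 3 and the second is March 10.
1 November 2024 is a Friday, so the first Sunday is November 3 and the third is November 17.
At the standard offset (UTC−03:00), 10:43 UTC − 3h = 07:43 Ishek standard time.
The standard-time date in Ishek, 15 April 2024, lies within the daylight-saving period (10 March – 17 November), so Ishek is on daylight time, UTC−02:00.
10:43 UTC − 2h = 08:43 Ishek.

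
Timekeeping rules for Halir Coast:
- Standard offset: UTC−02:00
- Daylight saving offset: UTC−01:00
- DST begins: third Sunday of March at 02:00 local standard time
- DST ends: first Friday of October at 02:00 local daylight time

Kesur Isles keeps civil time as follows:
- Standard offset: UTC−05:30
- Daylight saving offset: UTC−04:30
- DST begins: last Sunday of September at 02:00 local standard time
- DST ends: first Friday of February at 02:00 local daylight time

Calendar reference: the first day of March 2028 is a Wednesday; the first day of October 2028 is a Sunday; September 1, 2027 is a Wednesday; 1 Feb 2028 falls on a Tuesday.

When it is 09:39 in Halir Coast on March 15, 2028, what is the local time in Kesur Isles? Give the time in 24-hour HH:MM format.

06:09

1 March 2028 is a Wednesday, so the first Sunday is March 5 and the third is March 19.
1 October 2028 is a Sunday, so the first Friday is October 6.
Daylight saving runs 19 March – 6 October; March 15, 2028 is outside that window, so Halir Coast is on standard time at UTC−02:00.
09:39 Halir Coast + 2h = 11:39 UTC.
1 September 2027 is a Wednesday, so Sundays fall on 5, 12, 19, 26; the last is September 26.
1 February 2028 is a Tuesday, so the first Friday is February 4.
At the standard offset (UTC−05:30), 11:39 UTC − 5h30m = 06:09 Kesur Isles standard time.
The standard-time date in Kesur Isles, March 15, 2028, does not fall between 26 September 2027 and 4 February 2028, so daylight saving is not in effect and Kesur Isles is at UTC−05:30.
11:39 UTC − 5h30m = 06:09 Kesur Isles.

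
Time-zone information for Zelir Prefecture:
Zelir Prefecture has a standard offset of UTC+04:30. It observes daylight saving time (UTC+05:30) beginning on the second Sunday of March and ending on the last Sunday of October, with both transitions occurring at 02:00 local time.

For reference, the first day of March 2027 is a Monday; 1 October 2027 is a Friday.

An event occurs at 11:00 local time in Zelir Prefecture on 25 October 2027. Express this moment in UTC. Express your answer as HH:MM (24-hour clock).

05:30

1 March 2027 is a Monday, so the first Sunday is March 7 and the second is March 14.
1 October 2027 is a Friday, so Sundays fall on 3, 10, 17, 24, 31; the last is October 31.
25 October 2027 falls between 14 March and 31 October, so daylight saving is in effect and Zelir Prefecture is at UTC+05:30.
11:00 local − 5h30m = 05:30 UTC.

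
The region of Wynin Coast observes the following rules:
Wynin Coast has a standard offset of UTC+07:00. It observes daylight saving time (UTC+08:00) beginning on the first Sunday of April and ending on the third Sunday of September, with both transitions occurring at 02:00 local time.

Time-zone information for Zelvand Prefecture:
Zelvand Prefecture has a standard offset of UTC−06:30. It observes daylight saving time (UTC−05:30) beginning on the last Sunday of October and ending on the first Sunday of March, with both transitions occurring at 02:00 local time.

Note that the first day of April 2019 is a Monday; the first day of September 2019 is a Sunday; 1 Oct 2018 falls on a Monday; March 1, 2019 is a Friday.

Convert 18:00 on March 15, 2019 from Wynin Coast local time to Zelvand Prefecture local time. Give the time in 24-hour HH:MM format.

1 April 2019 is a Monday, so the first Sunday is April 7.
1 September 2019 is a Sunday, so the first Sunday is September 1 and the third is September 15.
Daylight saving runs 7 April – 15 September; March 15, 2019 is outside that window, so Wynin Coast is on standard time at UTC+07:00.
18:00 Wynin Coast − 7h = 11:00 UTC.
1 October 2018 is a Monday, so Sundays fall on 7, 14, 21, 28; the last is October 28.
1 March 2019 is a Friday, so the first Sunday is March 3.
At the standard offset (UTC−06:30), 11:00 UTC − 6h30m = 04:30 Zelvand Prefecture standard time.
Daylight saving runs 28 October 2018 – 3 March 2019; the standard-time date in Zelvand Prefecture, March 15, 2019, is outside that window, so Zelvand Prefecture is on standard time at UTC−06:30.
11:00 UTC − 6h30m = 04:30 Zelvand Prefecture.

04:30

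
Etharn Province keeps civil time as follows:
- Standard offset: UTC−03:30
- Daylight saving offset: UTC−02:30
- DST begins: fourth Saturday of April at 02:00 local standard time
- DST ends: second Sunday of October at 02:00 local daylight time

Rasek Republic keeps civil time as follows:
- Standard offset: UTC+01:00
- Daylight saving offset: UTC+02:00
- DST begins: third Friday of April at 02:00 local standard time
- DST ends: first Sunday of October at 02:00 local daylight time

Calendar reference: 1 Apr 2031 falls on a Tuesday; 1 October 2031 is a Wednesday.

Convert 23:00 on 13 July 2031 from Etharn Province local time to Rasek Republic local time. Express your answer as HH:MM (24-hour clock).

03:30

1 April 2031 is a Tuesday, so the first Saturday is April 5 and the fourth is April 26.
1 October 2031 is a Wednesday, so the first Sunday is October 5 and the second is October 12.
13 July 2031 falls between 26 April and 12 October, so daylight saving is in effect and Etharn Province is at UTC−02:30.
23:00 Etharn Province + 2h30m = 01:30 UTC (rolling into the next day, 14 July 2031).
1 April 2031 is a Tuesday, so the first Friday is April 4 and the third is April 18.
1 October 2031 is a Wednesday, so the first Sunday is October 5.
At the standard offset (UTC+01:00), 01:30 UTC + 1h = 02:30 Rasek Republic standard time.
Daylight saving runs 18 April – 5 October; the standard-time date in Rasek Republic, 14 July 2031, is inside that window, so Rasek Republic is at UTC+02:00.
01:30 UTC + 2h = 03:30 Rasek Republic.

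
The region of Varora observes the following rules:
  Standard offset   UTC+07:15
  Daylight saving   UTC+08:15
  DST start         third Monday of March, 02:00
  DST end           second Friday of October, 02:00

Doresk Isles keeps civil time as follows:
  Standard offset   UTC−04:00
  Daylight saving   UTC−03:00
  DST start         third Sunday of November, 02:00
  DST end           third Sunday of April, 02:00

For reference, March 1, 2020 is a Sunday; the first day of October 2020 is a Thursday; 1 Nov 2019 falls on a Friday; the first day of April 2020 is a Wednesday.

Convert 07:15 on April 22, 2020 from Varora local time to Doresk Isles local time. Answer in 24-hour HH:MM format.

1 March 2020 is a Sunday, so the first Monday is March 2 and the third is March 16.
1 October 2020 is a Thursday, so the first Friday is October 2 and the second is October 9.
April 22, 2020 lies within the daylight-saving period (16 March – 9 October), so Varora is on daylight time, UTC+08:15.
07:15 Varora − 8h15m = 23:00 UTC (rolling into the previous day, 21 April 2020).
1 November 2019 is a Friday, so the first Sunday is November 3 and the third is November 17.
1 April 2020 is a Wednesday, so the first Sunday is April 5 and the third is April 19.
At the standard offset (UTC−04:00), 23:00 UTC − 4h = 19:00 Doresk Isles standard time.
The standard-time date in Doresk Isles, April 21, 2020, is outside the daylight-saving period (17 November 2019 – 19 April 2020), so Doresk Isles is on standard time, UTC−04:00.
23:00 UTC − 4h = 19:00 Doresk Isles.

19:00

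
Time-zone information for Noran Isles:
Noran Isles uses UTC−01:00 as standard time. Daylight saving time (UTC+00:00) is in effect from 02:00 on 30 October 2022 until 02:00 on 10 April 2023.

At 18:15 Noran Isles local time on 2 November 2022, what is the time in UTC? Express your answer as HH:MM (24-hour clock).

2 November 2022 lies within the daylight-saving period (30 October 2022 – 10 April 2023), so Noran Isles is on daylight time, UTC+00:00.
18:15 local − 0h = 18:15 UTC.

18:15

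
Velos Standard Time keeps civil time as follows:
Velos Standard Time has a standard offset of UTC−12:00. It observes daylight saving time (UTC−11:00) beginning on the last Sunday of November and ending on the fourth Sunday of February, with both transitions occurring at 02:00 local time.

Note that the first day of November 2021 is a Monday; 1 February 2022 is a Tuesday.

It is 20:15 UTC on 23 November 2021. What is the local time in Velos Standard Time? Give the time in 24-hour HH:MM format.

1 November 2021 is a Monday, so Sundays fall on 7, 14, 21, 28; the last is November 28.
1 February 2022 is a Tuesday, so the first Sunday is February 6 and the fourth is February 27.
At the standard offset (UTC−12:00), 20:15 UTC − 12h = 08:15 Velos Standard Time standard time.
The standard-time date in Velos Standard Time, 23 November 2021, is outside the daylight-saving period (28 November 2021 – 27 February 2022), so Velos Standard Time is on standard time, UTC−12:00.
20:15 UTC − 12h = 08:15 local.

08:15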